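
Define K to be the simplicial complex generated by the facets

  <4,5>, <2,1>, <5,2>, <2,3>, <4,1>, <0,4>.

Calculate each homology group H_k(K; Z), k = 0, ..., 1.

H_0 = Z,  H_1 = Z.

We work with the vertex ordering 0 < 1 < 2 < 3 < 4 < 5. The simplices of K, each written with vertices in increasing order, are:

  0-simplices (6): [0], [1], [2], [3], [4], [5]
  1-simplices (6): [0,4], [1,2], [1,4], [2,3], [2,5], [4,5]

giving chain groups C_0 ≅ Z^6, C_1 ≅ Z^6.

∂_1: C_1 → C_0 sends each edge [p,q] (with p < q) to q − p. For instance
  ∂[4,5] = [5] − [4].
The 6×6 boundary matrix has rank 5 and Smith normal form diag(1,1,1,1,1).

Computing H_k = (kernel of ∂_k) / (image of ∂_{k+1}):

  H_0: rank C_0 − rank ∂_1 = 6 − 5 = 1, and the invariant factors of ∂_1 are all 1, so H_0 ≅ Z.
  H_1: rank ker ∂_1 − rank ∂_2 = (6 − 5) − 0 = 1, and there is no ∂_2, so H_1 ≅ Z.

As a check, the Euler characteristic is 6 − 6 = 0, which agrees with 1 − 1 = 0.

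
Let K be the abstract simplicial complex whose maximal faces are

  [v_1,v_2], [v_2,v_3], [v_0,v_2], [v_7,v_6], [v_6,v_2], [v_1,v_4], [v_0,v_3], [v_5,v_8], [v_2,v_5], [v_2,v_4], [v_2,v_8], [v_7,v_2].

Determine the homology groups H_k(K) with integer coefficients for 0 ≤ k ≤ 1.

H_0 = Z,  H_1 = Z^4.

Order the vertices as v_0 < v_1 < v_2 < v_3 < v_4 < v_5 < v_6 < v_7 < v_8. Listing each simplex with vertices in this order, K has dimension 1 with simplices:

  0-simplices (9): [v_0], [v_1], [v_2], [v_3], [v_4], [v_5], [v_6], [v_7], [v_8]
  1-simplices (12): [v_0,v_2], [v_0,v_3], [v_1,v_2], [v_1,v_4], [v_2,v_3], [v_2,v_4], [v_2,v_5], [v_2,v_6], [v_2,v_7], [v_2,v_8], [v_5,v_8], [v_6,v_7]

so the chain groups are C_0 ≅ Z^9, C_1 ≅ Z^12.

∂_1: C_1 → C_0 sends each edge [p,q] (with p < q) to q − p. For instance
  ∂[v_2,v_7] = [v_7] − [v_2].
This gives a 9×12 integer matrix of rank 8; reducing to Smith normal form yields diagonal entries (1,1,1,1,1,1,1,1).

Computing H_k = (kernel of ∂_k) / (image of ∂_{k+1}):

  H_0: rank C_0 − rank ∂_1 = 9 − 8 = 1, and the invariant factors of ∂_1 are all 1, so H_0 = Z.
  H_1: rank ker ∂_1 − rank ∂_2 = (12 − 8) − 0 = 4, and there is no ∂_2, so H_1 = Z^4.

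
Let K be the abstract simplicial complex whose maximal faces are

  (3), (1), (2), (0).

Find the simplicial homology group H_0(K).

Order the vertices as 0 < 1 < 2 < 3. Listing each simplex with vertices in this order, K has dimension 0 with simplices:

  0-simplices (4): [0], [1], [2], [3]

so the chain groups are C_0 ≅ Z^4.

Reading off H_k = ker ∂_k / im ∂_{k+1}:

  H_0: rank C_0 − rank ∂_1 = 4 − 0 = 4, and there is no ∂_1, so H_0 = Z^4.

(K is a triangulation of a set of 4 points.)

H_0 ≅ Z^4.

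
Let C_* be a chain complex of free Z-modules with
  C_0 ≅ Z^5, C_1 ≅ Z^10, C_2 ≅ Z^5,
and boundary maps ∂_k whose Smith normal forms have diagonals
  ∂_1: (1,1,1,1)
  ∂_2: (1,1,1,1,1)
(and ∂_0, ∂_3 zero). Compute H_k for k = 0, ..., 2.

H_0 ≅ Z,  H_1 ≅ Z,  H_2 = 0.

H_0: b_0 = 5 − 0 − 4 = 1; torsion from ∂_1 factors > 1: none. So H_0 ≅ Z.
H_1: b_1 = 10 − 4 − 5 = 1; torsion from ∂_2 factors > 1: none. So H_1 ≅ Z.
H_2: b_2 = 5 − 5 − 0 = 0; torsion from ∂_3 factors > 1: none. So H_2 ≅ 0.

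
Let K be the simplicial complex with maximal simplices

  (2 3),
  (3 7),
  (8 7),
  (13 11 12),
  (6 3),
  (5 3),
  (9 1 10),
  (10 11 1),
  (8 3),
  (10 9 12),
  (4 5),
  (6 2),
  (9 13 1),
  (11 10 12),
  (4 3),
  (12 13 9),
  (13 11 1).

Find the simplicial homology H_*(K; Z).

H_0 = Z^2,  H_1 = Z^3,  H_2 = Z.

Fix the vertex order 1 < 2 < 3 < 4 < 5 < 6 < 7 < 8 < 9 < 10 < 11 < 12 < 13 and write every simplex with vertices in increasing order. Then dim K = 2 and the simplices of K are:

  0-simplices (13): [1], [2], [3], [4], [5], [6], [7], [8], [9], [10], [11], [12], [13]
  1-simplices (21): (21 of them)
  2-simplices (8): [1,9,10], [1,9,13], [1,10,11], [1,11,13], [9,10,12], [9,12,13], [10,11,12], [11,12,13]

Hence C_0 ≅ Z^13, C_1 ≅ Z^21, C_2 ≅ Z^8.

Boundary ∂_1: C_1 → C_0 maps an edge to its endpoints' difference, ∂[p,q] = q − p. For instance
  ∂[2,3] = [3] − [2].
As a 13×21 matrix over Z this has rank 11, with invariant factors (1,1,1,1,1,1,1,1,1,1,1).

Boundary ∂_2: C_2 → C_1 acts by ∂[p,q,r] = [q,r] − [p,r] + [p,q]. For instance
  ∂[1,9,10] = [9,10] − [1,10] + [1,9],
  ∂[9,12,13] = [12,13] − [9,13] + [9,12].
This gives a 21×8 integer matrix of rank 7; reducing to Smith normal form yields diagonal entries (1,1,1,1,1,1,1).

Reading off H_k = ker ∂_k / im ∂_{k+1}:

  H_0: rank C_0 − rank ∂_1 = 13 − 11 = 2, and the invariant factors of ∂_1 are all 1, so H_0 ≅ Z^2.
  H_1: rank ker ∂_1 − rank ∂_2 = (21 − 11) − 7 = 3, and the invariant factors of ∂_2 are all 1, so H_1 ≅ Z^3.
  H_2: rank ker ∂_2 − rank ∂_3 = (8 − 7) − 0 = 1, and there is no ∂_3, so H_2 ≅ Z.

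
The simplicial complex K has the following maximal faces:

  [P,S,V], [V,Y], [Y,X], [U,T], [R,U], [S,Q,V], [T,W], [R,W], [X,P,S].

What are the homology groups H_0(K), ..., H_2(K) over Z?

H_0 = Z^2,  H_1 = Z^2,  H_2 = 0.

We work with the vertex ordering P < Q < R < S < T < U < V < W < X < Y. The simplices of K, each written with vertices in increasing order, are:

  0-simplices (10): P, Q, R, S, T, U, V, W, X, Y
  1-simplices (13): PS, PV, PX, QS, QV, RU, RW, SV, SX, TU, TW, VY, XY
  2-simplices (3): PSV, PSX, QSV

Hence C_0 ≅ Z^10, C_1 ≅ Z^13, C_2 ≅ Z^3.

∂_1: C_1 → C_0 maps an edge to its endpoints' difference, ∂[p,q] = q − p. For instance
  ∂QV = V − Q.
The 10×13 boundary matrix has rank 8 and Smith normal form diag(1,1,1,1,1,1,1,1).

∂_2: C_2 → C_1 maps a triangle to the signed sum of its edges. For instance
  ∂PSV = SV − PV + PS,
  ∂QSV = SV − QV + QS.
As a 13×3 matrix over Z this has rank 3, with invariant factors (1,1,1).

Computing H_k = (kernel of ∂_k) / (image of ∂_{k+1}):

  H_0: rank C_0 − rank ∂_1 = 10 − 8 = 2, and the invariant factors of ∂_1 are all 1, so H_0 ≅ Z^2.
  H_1: rank ker ∂_1 − rank ∂_2 = (13 − 8) − 3 = 2, and the invariant factors of ∂_2 are all 1, so H_1 ≅ Z^2.
  H_2: rank ker ∂_2 − rank ∂_3 = (3 − 3) − 0 = 0, and there is no ∂_3, so H_2 ≅ 0.

As a check, the Euler characteristic is 10 − 13 + 3 = 0, which agrees with 2 − 2 + 0 = 0.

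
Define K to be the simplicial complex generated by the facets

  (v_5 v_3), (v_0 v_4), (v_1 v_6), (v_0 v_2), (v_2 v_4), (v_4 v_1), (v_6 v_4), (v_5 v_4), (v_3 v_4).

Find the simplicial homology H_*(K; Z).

H_0 = Z,  H_1 = Z^3.

K has 7 vertices, 9 edges.
rank ∂_0 = 0, rank ∂_1 = 6 ⇒ b_0 = 7 − 0 − 6 = 1; all invariant factors of ∂_1 are 1 so no torsion. So H_0 ≅ Z.
rank ∂_1 = 6, rank ∂_2 = 0 ⇒ b_1 = 9 − 6 − 0 = 3. So H_1 ≅ Z^3.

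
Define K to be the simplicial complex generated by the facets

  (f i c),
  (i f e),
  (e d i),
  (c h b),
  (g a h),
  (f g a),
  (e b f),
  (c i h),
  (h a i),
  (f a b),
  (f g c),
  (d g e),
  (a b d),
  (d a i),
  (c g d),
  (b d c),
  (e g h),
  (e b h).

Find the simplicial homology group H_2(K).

We work with the vertex ordering a < b < c < d < e < f < g < h < i. The simplices of K, each written with vertices in increasing order, are:

  0-simplices (9): a, b, c, d, e, f, g, h, i
  1-simplices (27): ab, ad, af, ag, ah, ai, bc, bd, be, bf, bh, cd, cf, cg, ch, ci, de, dg, di, ef, eg, eh, ei, fg, fi, gh, hi
  2-simplices (18): abd, abf, adi, afg, agh, ahi, bcd, bch, bef, beh, cdg, cfg, cfi, chi, deg, dei, efi, egh

so the chain groups are C_0 ≅ Z^9, C_1 ≅ Z^27, C_2 ≅ Z^18.

The boundary map ∂_1: C_1 → C_0 is given by ∂[p,q] = [q] − [p]. For instance
  ∂de = e − d.
The resulting 9×27 matrix has rank 8, and its Smith normal form has invariant factors (1,1,1,1,1,1,1,1).

The boundary map ∂_2: C_2 → C_1 sends each 2-simplex [p,q,r] to [q,r] − [p,r] + [p,q]. For instance
  ∂beh = eh − bh + be,
  ∂agh = gh − ah + ag.
This gives a 27×18 integer matrix of rank 17; reducing to Smith normal form yields diagonal entries (1,1,1,1,1,1,1,1,1,1,1,1,1,1,1,1,1).

Computing H_k = (kernel of ∂_k) / (image of ∂_{k+1}):

  H_2: rank ker ∂_2 − rank ∂_3 = (18 − 17) − 0 = 1, and there is no ∂_3, so H_2 = Z.

H_2 ≅ Z.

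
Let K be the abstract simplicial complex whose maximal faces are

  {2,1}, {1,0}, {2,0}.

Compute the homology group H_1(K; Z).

K has 3 vertices, 3 edges.
rank ∂_1 = 2, rank ∂_2 = 0 ⇒ b_1 = 3 − 2 − 0 = 1. So H_1 ≅ Z.

H_1 ≅ Z.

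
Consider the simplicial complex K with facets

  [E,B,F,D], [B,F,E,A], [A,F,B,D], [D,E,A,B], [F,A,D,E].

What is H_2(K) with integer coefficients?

K has 5 vertices, 10 edges, 10 triangles, 5 3-simplices.
rank ∂_2 = 6, rank ∂_3 = 4 ⇒ b_2 = 10 − 6 − 4 = 0; all invariant factors of ∂_3 are 1 so no torsion. So H_2 ≅ 0.

H_2 ≅ 0.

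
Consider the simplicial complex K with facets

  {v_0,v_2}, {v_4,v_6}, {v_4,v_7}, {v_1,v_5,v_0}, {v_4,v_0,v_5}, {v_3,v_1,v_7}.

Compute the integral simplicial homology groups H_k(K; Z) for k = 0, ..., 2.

Take the total order v_0 < v_1 < v_2 < v_3 < v_4 < v_5 < v_6 < v_7 on the vertex set. Then K (dimension 2) consists of the simplices:

  0-simplices (8): [v_0], [v_1], [v_2], [v_3], [v_4], [v_5], [v_6], [v_7]
  1-simplices (11): [v_0,v_1], [v_0,v_2], [v_0,v_4], [v_0,v_5], [v_1,v_3], [v_1,v_5], [v_1,v_7], [v_3,v_7], [v_4,v_5], [v_4,v_6], [v_4,v_7]
  2-simplices (3): [v_0,v_1,v_5], [v_0,v_4,v_5], [v_1,v_3,v_7]

so the chain groups are C_0 ≅ Z^8, C_1 ≅ Z^11, C_2 ≅ Z^3.

The boundary map ∂_1: C_1 → C_0 is given by ∂[p,q] = [q] − [p]. For instance
  ∂[v_0,v_1] = [v_1] − [v_0].
The resulting 8×11 matrix has rank 7, and its Smith normal form has invariant factors (1,1,1,1,1,1,1).

∂_2: C_2 → C_1 sends each 2-simplex [p,q,r] to [q,r] − [p,r] + [p,q]. For instance
  ∂[v_1,v_3,v_7] = [v_3,v_7] − [v_1,v_7] + [v_1,v_3],
  ∂[v_0,v_1,v_5] = [v_1,v_5] − [v_0,v_5] + [v_0,v_1].
As a 11×3 matrix over Z this has rank 3, with invariant factors (1,1,1).

Computing H_k = (kernel of ∂_k) / (image of ∂_{k+1}):

  H_0: rank C_0 − rank ∂_1 = 8 − 7 = 1, and the invariant factors of ∂_1 are all 1, so H_0 = Z.
  H_1: rank ker ∂_1 − rank ∂_2 = (11 − 7) − 3 = 1, and the invariant factors of ∂_2 are all 1, so H_1 = Z.
  H_2: rank ker ∂_2 − rank ∂_3 = (3 − 3) − 0 = 0, and there is no ∂_3, so H_2 = 0.

As a check, the Euler characteristic is 8 − 11 + 3 = 0, which agrees with 1 − 1 + 0 = 0.

H_0 = Z,  H_1 = Z,  H_2 = 0.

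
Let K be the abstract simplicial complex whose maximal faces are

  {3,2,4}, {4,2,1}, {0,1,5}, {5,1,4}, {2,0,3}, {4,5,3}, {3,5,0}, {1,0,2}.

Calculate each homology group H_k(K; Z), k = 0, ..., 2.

H_0 ≅ Z,  H_1 = 0,  H_2 ≅ Z.

K has 6 vertices, 12 edges, 8 triangles.
rank ∂_0 = 0, rank ∂_1 = 5 ⇒ b_0 = 6 − 0 − 5 = 1; all invariant factors of ∂_1 are 1 so no torsion. So H_0 ≅ Z.
rank ∂_1 = 5, rank ∂_2 = 7 ⇒ b_1 = 12 − 5 − 7 = 0; all invariant factors of ∂_2 are 1 so no torsion. So H_1 ≅ 0.
rank ∂_2 = 7, rank ∂_3 = 0 ⇒ b_2 = 8 − 7 − 0 = 1. So H_2 ≅ Z.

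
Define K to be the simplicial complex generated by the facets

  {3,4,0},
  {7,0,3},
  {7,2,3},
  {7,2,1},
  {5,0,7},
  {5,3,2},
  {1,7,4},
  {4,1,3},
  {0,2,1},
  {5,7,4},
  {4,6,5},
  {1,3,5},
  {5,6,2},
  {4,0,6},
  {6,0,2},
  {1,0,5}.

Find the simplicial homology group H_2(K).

H_2 = Z.

Fix the vertex order 0 < 1 < 2 < 3 < 4 < 5 < 6 < 7 and write every simplex with vertices in increasing order. Then dim K = 2 and the simplices of K are:

  0-simplices (8): [0], [1], [2], [3], [4], [5], [6], [7]
  1-simplices (24): (24 of them)
  2-simplices (16): [0,1,2], [0,1,5], [0,2,6], [0,3,4], [0,3,7], [0,4,6], [0,5,7], [1,2,7], [1,3,4], [1,3,5], [1,4,7], [2,3,5], [2,3,7], [2,5,6], [4,5,6], [4,5,7]

so the chain groups are C_0 ≅ Z^8, C_1 ≅ Z^24, C_2 ≅ Z^16.

Boundary ∂_1: C_1 → C_0 maps an edge to its endpoints' difference, ∂[p,q] = q − p.
This gives a 8×24 integer matrix of rank 7; reducing to Smith normal form yields diagonal entries (1,1,1,1,1,1,1).

Boundary ∂_2: C_2 → C_1 acts by ∂[p,q,r] = [q,r] − [p,r] + [p,q]. For instance
  ∂[2,5,6] = [5,6] − [2,6] + [2,5],
  ∂[1,3,5] = [3,5] − [1,5] + [1,3].
The resulting 24×16 matrix has rank 15, and its Smith normal form has invariant factors (1,1,1,1,1,1,1,1,1,1,1,1,1,1,1).

Reading off H_k = ker ∂_k / im ∂_{k+1}:

  H_2: rank ker ∂_2 − rank ∂_3 = (16 − 15) − 0 = 1, and there is no ∂_3, so H_2 = Z.

(K is a triangulation of the torus T^2.)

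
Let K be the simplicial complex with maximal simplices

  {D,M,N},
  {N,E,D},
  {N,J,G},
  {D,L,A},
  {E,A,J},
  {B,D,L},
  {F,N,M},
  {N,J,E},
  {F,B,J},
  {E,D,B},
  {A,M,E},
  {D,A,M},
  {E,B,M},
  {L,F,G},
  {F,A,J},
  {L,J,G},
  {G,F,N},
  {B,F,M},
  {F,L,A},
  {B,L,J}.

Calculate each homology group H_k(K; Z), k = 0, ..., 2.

H_0 ≅ Z,  H_1 ≅ Z ⊕ Z/2,  H_2 = 0.

Take the total order A < B < D < E < F < G < J < L < M < N on the vertex set. Then K (dimension 2) consists of the simplices:

  0-simplices (10): A, B, D, E, F, G, J, L, M, N
  1-simplices (30): AD, AE, AF, AJ, AL, AM, BD, BE, BF, BJ, BL, BM, DE, DL, DM, DN, EJ, EM, EN, FG, FJ, FL, FM, FN, GJ, GL, GN, JL, JN, MN
  2-simplices (20): ADL, ADM, AEJ, AEM, AFJ, AFL, BDE, BDL, BEM, BFJ, BFM, BJL, DEN, DMN, EJN, FGL, FGN, FMN, GJL, GJN

so the chain groups are C_0 ≅ Z^10, C_1 ≅ Z^30, C_2 ≅ Z^20.

∂_1: C_1 → C_0 is given by ∂[p,q] = [q] − [p].
This gives a 10×30 integer matrix of rank 9; reducing to Smith normal form yields diagonal entries (1,1,1,1,1,1,1,1,1).

Boundary ∂_2: C_2 → C_1 maps a triangle to the signed sum of its edges. For instance
  ∂DMN = MN − DN + DM,
  ∂FMN = MN − FN + FM.
This gives a 30×20 integer matrix of rank 20; reducing to Smith normal form yields diagonal entries (1,1,1,1,1,1,1,1,1,1,1,1,1,1,1,1,1,1,1,2).

From H_k ≅ ker(∂_k) / im(∂_{k+1}) we obtain:

  H_0: rank C_0 − rank ∂_1 = 10 − 9 = 1, and the invariant factors of ∂_1 are all 1, so H_0 ≅ Z.
  H_1: rank ker ∂_1 − rank ∂_2 = (30 − 9) − 20 = 1, and ∂_2 has invariant factor 2 > 1, so H_1 ≅ Z ⊕ Z/2.
  H_2: rank ker ∂_2 − rank ∂_3 = (20 − 20) − 0 = 0, and there is no ∂_3, so H_2 ≅ 0.

(K is a triangulation of the Klein bottle.)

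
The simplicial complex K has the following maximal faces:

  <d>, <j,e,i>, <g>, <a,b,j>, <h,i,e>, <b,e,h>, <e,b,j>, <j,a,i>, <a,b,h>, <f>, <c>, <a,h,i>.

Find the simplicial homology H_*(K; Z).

We work with the vertex ordering a < b < c < d < e < f < g < h < i < j. The simplices of K, each written with vertices in increasing order, are:

  0-simplices (10): a, b, c, d, e, f, g, h, i, j
  1-simplices (12): ab, ah, ai, aj, be, bh, bj, eh, ei, ej, hi, ij
  2-simplices (8): abh, abj, ahi, aij, beh, bej, ehi, eij

so the chain groups are C_0 ≅ Z^10, C_1 ≅ Z^12, C_2 ≅ Z^8.

Boundary ∂_1: C_1 → C_0 maps an edge to its endpoints' difference, ∂[p,q] = q − p. For instance
  ∂ij = j − i.
The resulting 10×12 matrix has rank 5, and its Smith normal form has invariant factors (1,1,1,1,1).

∂_2: C_2 → C_1 acts by ∂[p,q,r] = [q,r] − [p,r] + [p,q]. For instance
  ∂bej = ej − bj + be,
  ∂abh = bh − ah + ab.
The resulting 12×8 matrix has rank 7, and its Smith normal form has invariant factors (1,1,1,1,1,1,1).

Now H_k = ker ∂_k / im ∂_{k+1}, so:

  H_0: rank C_0 − rank ∂_1 = 10 − 5 = 5, and the invariant factors of ∂_1 are all 1, so H_0 ≅ Z^5.
  H_1: rank ker ∂_1 − rank ∂_2 = (12 − 5) − 7 = 0, and the invariant factors of ∂_2 are all 1, so H_1 ≅ 0.
  H_2: rank ker ∂_2 − rank ∂_3 = (8 − 7) − 0 = 1, and there is no ∂_3, so H_2 ≅ Z.

As a check, the Euler characteristic is 10 − 12 + 8 = 6, which agrees with 5 − 0 + 1 = 6.

H_0 = Z^5,  H_1 = 0,  H_2 = Z.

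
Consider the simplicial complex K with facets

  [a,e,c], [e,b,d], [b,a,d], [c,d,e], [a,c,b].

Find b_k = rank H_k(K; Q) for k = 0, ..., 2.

We work with the vertex ordering a < b < c < d < e. The simplices of K, each written with vertices in increasing order, are:

  0-simplices (5): a, b, c, d, e
  1-simplices (10): ab, ac, ad, ae, bc, bd, be, cd, ce, de
  2-simplices (5): abc, abd, ace, bde, cde

giving chain groups C_0 ≅ Z^5, C_1 ≅ Z^10, C_2 ≅ Z^5.

Boundary ∂_1: C_1 → C_0 maps an edge to its endpoints' difference, ∂[p,q] = q − p. For instance
  ∂de = e − d.
This gives a 5×10 integer matrix of rank 4; reducing to Smith normal form yields diagonal entries (1,1,1,1).

Boundary ∂_2: C_2 → C_1 sends each 2-simplex [p,q,r] to [q,r] − [p,r] + [p,q]. For instance
  ∂ace = ce − ae + ac,
  ∂abc = bc − ac + ab.
As a 10×5 matrix over Z this has rank 5, with invariant factors (1,1,1,1,1).

Computing H_k = (kernel of ∂_k) / (image of ∂_{k+1}):

  H_0: rank C_0 − rank ∂_1 = 5 − 4 = 1, and the invariant factors of ∂_1 are all 1, so H_0 = Z.
  H_1: rank ker ∂_1 − rank ∂_2 = (10 − 4) − 5 = 1, and the invariant factors of ∂_2 are all 1, so H_1 = Z.
  H_2: rank ker ∂_2 − rank ∂_3 = (5 − 5) − 0 = 0, and there is no ∂_3, so H_2 = 0.

As a check, the Euler characteristic is 5 − 10 + 5 = 0, which agrees with 1 − 1 + 0 = 0.

Hence the Betti numbers are b_0 = 1, b_1 = 1, b_2 = 0.

b_0 = 1, b_1 = 1, b_2 = 0.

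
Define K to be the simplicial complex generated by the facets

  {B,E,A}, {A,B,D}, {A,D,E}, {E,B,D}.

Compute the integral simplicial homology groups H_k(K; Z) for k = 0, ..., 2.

H_0 ≅ Z,  H_1 = 0,  H_2 ≅ Z.

Fix the vertex order A < B < D < E and write every simplex with vertices in increasing order. Then dim K = 2 and the simplices of K are:

  0-simplices (4): A, B, D, E
  1-simplices (6): AB, AD, AE, BD, BE, DE
  2-simplices (4): ABD, ABE, ADE, BDE

Hence C_0 ≅ Z^4, C_1 ≅ Z^6, C_2 ≅ Z^4.

The boundary map ∂_1: C_1 → C_0 is given by ∂[p,q] = [q] − [p].
This gives a 4×6 integer matrix of rank 3; reducing to Smith normal form yields diagonal entries (1,1,1).

The boundary map ∂_2: C_2 → C_1 maps a triangle to the signed sum of its edges. For instance
  ∂BDE = DE − BE + BD,
  ∂ABD = BD − AD + AB.
The 6×4 boundary matrix has rank 3 and Smith normal form diag(1,1,1).

Computing H_k = (kernel of ∂_k) / (image of ∂_{k+1}):

  H_0: rank C_0 − rank ∂_1 = 4 − 3 = 1, and the invariant factors of ∂_1 are all 1, so H_0 = Z.
  H_1: rank ker ∂_1 − rank ∂_2 = (6 − 3) − 3 = 0, and the invariant factors of ∂_2 are all 1, so H_1 = 0.
  H_2: rank ker ∂_2 − rank ∂_3 = (4 − 3) − 0 = 1, and there is no ∂_3, so H_2 = Z.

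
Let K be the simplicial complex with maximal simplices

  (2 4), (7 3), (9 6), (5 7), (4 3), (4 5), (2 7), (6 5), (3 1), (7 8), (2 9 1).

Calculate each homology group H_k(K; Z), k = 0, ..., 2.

We work with the vertex ordering 1 < 2 < 3 < 4 < 5 < 6 < 7 < 8 < 9. The simplices of K, each written with vertices in increasing order, are:

  0-simplices (9): [1], [2], [3], [4], [5], [6], [7], [8], [9]
  1-simplices (13): [1,2], [1,3], [1,9], [2,4], [2,7], [2,9], [3,4], [3,7], [4,5], [5,6], [5,7], [6,9], [7,8]
  2-simplices (1): [1,2,9]

giving chain groups C_0 ≅ Z^9, C_1 ≅ Z^13, C_2 ≅ Z^1.

The boundary map ∂_1: C_1 → C_0 is given by ∂[p,q] = [q] − [p]. For instance
  ∂[2,9] = [9] − [2].
This gives a 9×13 integer matrix of rank 8; reducing to Smith normal form yields diagonal entries (1,1,1,1,1,1,1,1).

Boundary ∂_2: C_2 → C_1 maps a triangle to the signed sum of its edges. For instance
  ∂[1,2,9] = [2,9] − [1,9] + [1,2].
The 13×1 boundary matrix has rank 1 and Smith normal form diag(1).

Reading off H_k = ker ∂_k / im ∂_{k+1}:

  H_0: rank C_0 − rank ∂_1 = 9 − 8 = 1, and the invariant factors of ∂_1 are all 1, so H_0 = Z.
  H_1: rank ker ∂_1 − rank ∂_2 = (13 − 8) − 1 = 4, and the invariant factors of ∂_2 are all 1, so H_1 = Z^4.
  H_2: rank ker ∂_2 − rank ∂_3 = (1 − 1) − 0 = 0, and there is no ∂_3, so H_2 = 0.

H_0 = Z,  H_1 = Z^4,  H_2 = 0.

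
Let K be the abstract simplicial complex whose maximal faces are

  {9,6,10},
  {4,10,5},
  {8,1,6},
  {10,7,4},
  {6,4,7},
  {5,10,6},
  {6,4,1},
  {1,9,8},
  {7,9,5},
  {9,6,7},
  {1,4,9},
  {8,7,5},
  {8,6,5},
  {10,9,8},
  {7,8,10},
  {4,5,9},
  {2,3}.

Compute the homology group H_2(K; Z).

H_2 ≅ Z.

We work with the vertex ordering 1 < 2 < 3 < 4 < 5 < 6 < 7 < 8 < 9 < 10. The simplices of K, each written with vertices in increasing order, are:

  0-simplices (10): [1], [2], [3], [4], [5], [6], [7], [8], [9], [10]
  1-simplices (25): (25 of them)
  2-simplices (16): [1,4,6], [1,4,9], [1,6,8], [1,8,9], [4,5,9], [4,5,10], [4,6,7], [4,7,10], [5,6,8], [5,6,10], [5,7,8], [5,7,9], [6,7,9], [6,9,10], [7,8,10], [8,9,10]

giving chain groups C_0 ≅ Z^10, C_1 ≅ Z^25, C_2 ≅ Z^16.

∂_1: C_1 → C_0 is given by ∂[p,q] = [q] − [p]. For instance
  ∂[7,9] = [9] − [7].
The resulting 10×25 matrix has rank 8, and its Smith normal form has invariant factors (1,1,1,1,1,1,1,1).

Boundary ∂_2: C_2 → C_1 acts by ∂[p,q,r] = [q,r] − [p,r] + [p,q]. For instance
  ∂[4,5,10] = [5,10] − [4,10] + [4,5],
  ∂[6,9,10] = [9,10] − [6,10] + [6,9].
As a 25×16 matrix over Z this has rank 15, with invariant factors (1,1,1,1,1,1,1,1,1,1,1,1,1,1,1).

From H_k ≅ ker(∂_k) / im(∂_{k+1}) we obtain:

  H_2: rank ker ∂_2 − rank ∂_3 = (16 − 15) − 0 = 1, and there is no ∂_3, so H_2 = Z.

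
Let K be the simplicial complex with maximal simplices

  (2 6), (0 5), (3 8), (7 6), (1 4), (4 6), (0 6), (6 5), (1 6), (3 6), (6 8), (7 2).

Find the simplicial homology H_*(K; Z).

K has 9 vertices, 12 edges.
rank ∂_0 = 0, rank ∂_1 = 8 ⇒ b_0 = 9 − 0 − 8 = 1; all invariant factors of ∂_1 are 1 so no torsion. So H_0 = Z.
rank ∂_1 = 8, rank ∂_2 = 0 ⇒ b_1 = 12 − 8 − 0 = 4. So H_1 = Z^4.

H_0 = Z,  H_1 = Z^4.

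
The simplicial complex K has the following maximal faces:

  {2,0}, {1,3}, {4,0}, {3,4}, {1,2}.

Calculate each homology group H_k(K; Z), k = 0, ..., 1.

H_0 ≅ Z,  H_1 ≅ Z.

Fix the vertex order 0 < 1 < 2 < 3 < 4 and write every simplex with vertices in increasing order. Then dim K = 1 and the simplices of K are:

  0-simplices (5): [0], [1], [2], [3], [4]
  1-simplices (5): [0,2], [0,4], [1,2], [1,3], [3,4]

so the chain groups are C_0 ≅ Z^5, C_1 ≅ Z^5.

The boundary map ∂_1: C_1 → C_0 maps an edge to its endpoints' difference, ∂[p,q] = q − p. For instance
  ∂[1,2] = [2] − [1].
As a 5×5 matrix over Z this has rank 4, with invariant factors (1,1,1,1).

Now H_k = ker ∂_k / im ∂_{k+1}, so:

  H_0: rank C_0 − rank ∂_1 = 5 − 4 = 1, and the invariant factors of ∂_1 are all 1, so H_0 = Z.
  H_1: rank ker ∂_1 − rank ∂_2 = (5 − 4) − 0 = 1, and there is no ∂_2, so H_1 = Z.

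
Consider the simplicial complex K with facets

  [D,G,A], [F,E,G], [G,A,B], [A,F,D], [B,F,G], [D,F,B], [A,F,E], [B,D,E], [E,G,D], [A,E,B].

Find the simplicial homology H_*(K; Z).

We work with the vertex ordering A < B < D < E < F < G. The simplices of K, each written with vertices in increasing order, are:

  0-simplices (6): A, B, D, E, F, G
  1-simplices (15): AB, AD, AE, AF, AG, BD, BE, BF, BG, DE, DF, DG, EF, EG, FG
  2-simplices (10): ABE, ABG, ADF, ADG, AEF, BDE, BDF, BFG, DEG, EFG

so the chain groups are C_0 ≅ Z^6, C_1 ≅ Z^15, C_2 ≅ Z^10.

∂_1: C_1 → C_0 is given by ∂[p,q] = [q] − [p]. For instance
  ∂BF = F − B.
The 6×15 boundary matrix has rank 5 and Smith normal form diag(1,1,1,1,1).

Boundary ∂_2: C_2 → C_1 maps a triangle to the signed sum of its edges. For instance
  ∂ABG = BG − AG + AB,
  ∂BFG = FG − BG + BF.
This gives a 15×10 integer matrix of rank 10; reducing to Smith normal form yields diagonal entries (1,1,1,1,1,1,1,1,1,2).

Now H_k = ker ∂_k / im ∂_{k+1}, so:

  H_0: rank C_0 − rank ∂_1 = 6 − 5 = 1, and the invariant factors of ∂_1 are all 1, so H_0 = Z.
  H_1: rank ker ∂_1 − rank ∂_2 = (15 − 5) − 10 = 0, and ∂_2 has invariant factor 2 > 1, so H_1 = Z/2.
  H_2: rank ker ∂_2 − rank ∂_3 = (10 − 10) − 0 = 0, and there is no ∂_3, so H_2 = 0.

H_0 ≅ Z,  H_1 ≅ Z/2,  H_2 = 0.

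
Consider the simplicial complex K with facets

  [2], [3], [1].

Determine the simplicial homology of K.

Order the vertices as 1 < 2 < 3. Listing each simplex with vertices in this order, K has dimension 0 with simplices:

  0-simplices (3): [1], [2], [3]

Hence C_0 ≅ Z^3.

Computing H_k = (kernel of ∂_k) / (image of ∂_{k+1}):

  H_0: rank C_0 − rank ∂_1 = 3 − 0 = 3, and there is no ∂_1, so H_0 = Z^3.

H_0 = Z^3.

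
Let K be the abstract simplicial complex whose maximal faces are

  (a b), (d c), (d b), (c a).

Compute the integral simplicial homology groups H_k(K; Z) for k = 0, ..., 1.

H_0 = Z,  H_1 = Z.

Fix the vertex order a < b < c < d and write every simplex with vertices in increasing order. Then dim K = 1 and the simplices of K are:

  0-simplices (4): a, b, c, d
  1-simplices (4): ab, ac, bd, cd

Hence C_0 ≅ Z^4, C_1 ≅ Z^4.

∂_1: C_1 → C_0 maps an edge to its endpoints' difference, ∂[p,q] = q − p. For instance
  ∂bd = d − b.
This gives a 4×4 integer matrix of rank 3; reducing to Smith normal form yields diagonal entries (1,1,1).

Reading off H_k = ker ∂_k / im ∂_{k+1}:

  H_0: rank C_0 − rank ∂_1 = 4 − 3 = 1, and the invariant factors of ∂_1 are all 1, so H_0 ≅ Z.
  H_1: rank ker ∂_1 − rank ∂_2 = (4 − 3) − 0 = 1, and there is no ∂_2, so H_1 ≅ Z.

(K is a triangulation of the circle S^1.)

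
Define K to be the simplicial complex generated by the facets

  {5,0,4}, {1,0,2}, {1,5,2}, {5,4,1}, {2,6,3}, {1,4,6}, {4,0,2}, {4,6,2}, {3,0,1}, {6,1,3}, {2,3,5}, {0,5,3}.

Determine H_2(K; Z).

H_2 ≅ 0.

Order the vertices as 0 < 1 < 2 < 3 < 4 < 5 < 6. Listing each simplex with vertices in this order, K has dimension 2 with simplices:

  0-simplices (7): [0], [1], [2], [3], [4], [5], [6]
  1-simplices (18): [0,1], [0,2], [0,3], [0,4], [0,5], [1,2], [1,3], [1,4], [1,5], [1,6], [2,3], [2,4], [2,5], [2,6], [3,5], [3,6], [4,5], [4,6]
  2-simplices (12): [0,1,2], [0,1,3], [0,2,4], [0,3,5], [0,4,5], [1,2,5], [1,3,6], [1,4,5], [1,4,6], [2,3,5], [2,3,6], [2,4,6]

giving chain groups C_0 ≅ Z^7, C_1 ≅ Z^18, C_2 ≅ Z^12.

Boundary ∂_1: C_1 → C_0 maps an edge to its endpoints' difference, ∂[p,q] = q − p. For instance
  ∂[1,3] = [3] − [1].
The resulting 7×18 matrix has rank 6, and its Smith normal form has invariant factors (1,1,1,1,1,1).

Boundary ∂_2: C_2 → C_1 maps a triangle to the signed sum of its edges. For instance
  ∂[0,1,3] = [1,3] − [0,3] + [0,1],
  ∂[2,3,5] = [3,5] − [2,5] + [2,3].
This gives a 18×12 integer matrix of rank 12; reducing to Smith normal form yields diagonal entries (1,1,1,1,1,1,1,1,1,1,1,2).

From H_k ≅ ker(∂_k) / im(∂_{k+1}) we obtain:

  H_2: rank ker ∂_2 − rank ∂_3 = (12 − 12) − 0 = 0, and there is no ∂_3, so H_2 ≅ 0.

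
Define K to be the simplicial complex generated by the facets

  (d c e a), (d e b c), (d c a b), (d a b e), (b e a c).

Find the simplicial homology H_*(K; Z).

H_0 = Z,  H_1 = 0,  H_2 = 0,  H_3 = Z.

We work with the vertex ordering a < b < c < d < e. The simplices of K, each written with vertices in increasing order, are:

  0-simplices (5): a, b, c, d, e
  1-simplices (10): ab, ac, ad, ae, bc, bd, be, cd, ce, de
  2-simplices (10): abc, abd, abe, acd, ace, ade, bcd, bce, bde, cde
  3-simplices (5): abcd, abce, abde, acde, bcde

so the chain groups are C_0 ≅ Z^5, C_1 ≅ Z^10, C_2 ≅ Z^10, C_3 ≅ Z^5.

∂_1: C_1 → C_0 sends each edge [p,q] (with p < q) to q − p.
The 5×10 boundary matrix has rank 4 and Smith normal form diag(1,1,1,1).

∂_2: C_2 → C_1 maps a triangle to the signed sum of its edges. For instance
  ∂bce = ce − be + bc,
  ∂bcd = cd − bd + bc.
This gives a 10×10 integer matrix of rank 6; reducing to Smith normal form yields diagonal entries (1,1,1,1,1,1).

The boundary map ∂_3: C_3 → C_2 sends each 3-simplex σ to the alternating sum Σ_i (−1)^i (σ with its i-th vertex removed). For instance
  ∂abcd = bcd − acd + abd − abc,
  ∂bcde = cde − bde + bce − bcd.
The 10×5 boundary matrix has rank 4 and Smith normal form diag(1,1,1,1).

From H_k ≅ ker(∂_k) / im(∂_{k+1}) we obtain:

  H_0: rank C_0 − rank ∂_1 = 5 − 4 = 1, and the invariant factors of ∂_1 are all 1, so H_0 ≅ Z.
  H_1: rank ker ∂_1 − rank ∂_2 = (10 − 4) − 6 = 0, and the invariant factors of ∂_2 are all 1, so H_1 ≅ 0.
  H_2: rank ker ∂_2 − rank ∂_3 = (10 − 6) − 4 = 0, and the invariant factors of ∂_3 are all 1, so H_2 ≅ 0.
  H_3: rank ker ∂_3 − rank ∂_4 = (5 − 4) − 0 = 1, and there is no ∂_4, so H_3 ≅ Z.

As a check, the Euler characteristic is 5 − 10 + 10 − 5 = 0, which agrees with 1 − 0 + 0 − 1 = 0.
(K is a triangulation of the 3-sphere S^3.)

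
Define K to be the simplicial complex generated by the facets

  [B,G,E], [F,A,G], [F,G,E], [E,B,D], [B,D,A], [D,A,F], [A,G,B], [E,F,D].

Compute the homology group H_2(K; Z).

Order the vertices as A < B < D < E < F < G. Listing each simplex with vertices in this order, K has dimension 2 with simplices:

  0-simplices (6): A, B, D, E, F, G
  1-simplices (12): AB, AD, AF, AG, BD, BE, BG, DE, DF, EF, EG, FG
  2-simplices (8): ABD, ABG, ADF, AFG, BDE, BEG, DEF, EFG

so the chain groups are C_0 ≅ Z^6, C_1 ≅ Z^12, C_2 ≅ Z^8.

The boundary map ∂_1: C_1 → C_0 maps an edge to its endpoints' difference, ∂[p,q] = q − p. For instance
  ∂BE = E − B.
The resulting 6×12 matrix has rank 5, and its Smith normal form has invariant factors (1,1,1,1,1).

Boundary ∂_2: C_2 → C_1 acts by ∂[p,q,r] = [q,r] − [p,r] + [p,q]. For instance
  ∂AFG = FG − AG + AF,
  ∂ABD = BD − AD + AB.
This gives a 12×8 integer matrix of rank 7; reducing to Smith normal form yields diagonal entries (1,1,1,1,1,1,1).

Computing H_k = (kernel of ∂_k) / (image of ∂_{k+1}):

  H_2: rank ker ∂_2 − rank ∂_3 = (8 − 7) − 0 = 1, and there is no ∂_3, so H_2 = Z.

(K is a triangulation of the 2-sphere S^2.)

H_2 ≅ Z.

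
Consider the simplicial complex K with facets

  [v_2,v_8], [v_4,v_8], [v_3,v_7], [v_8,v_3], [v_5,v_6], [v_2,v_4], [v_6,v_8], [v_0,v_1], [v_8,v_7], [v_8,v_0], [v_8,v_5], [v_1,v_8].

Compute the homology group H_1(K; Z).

We work with the vertex ordering v_0 < v_1 < v_2 < v_3 < v_4 < v_5 < v_6 < v_7 < v_8. The simplices of K, each written with vertices in increasing order, are:

  0-simplices (9): [v_0], [v_1], [v_2], [v_3], [v_4], [v_5], [v_6], [v_7], [v_8]
  1-simplices (12): [v_0,v_1], [v_0,v_8], [v_1,v_8], [v_2,v_4], [v_2,v_8], [v_3,v_7], [v_3,v_8], [v_4,v_8], [v_5,v_6], [v_5,v_8], [v_6,v_8], [v_7,v_8]

so the chain groups are C_0 ≅ Z^9, C_1 ≅ Z^12.

The boundary map ∂_1: C_1 → C_0 is given by ∂[p,q] = [q] − [p]. For instance
  ∂[v_0,v_8] = [v_8] − [v_0].
The resulting 9×12 matrix has rank 8, and its Smith normal form has invariant factors (1,1,1,1,1,1,1,1).

Computing H_k = (kernel of ∂_k) / (image of ∂_{k+1}):

  H_1: rank ker ∂_1 − rank ∂_2 = (12 − 8) − 0 = 4, and there is no ∂_2, so H_1 ≅ Z^4.

H_1 = Z^4.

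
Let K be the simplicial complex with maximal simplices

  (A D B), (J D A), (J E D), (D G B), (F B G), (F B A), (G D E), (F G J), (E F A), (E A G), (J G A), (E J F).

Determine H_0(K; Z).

Order the vertices as A < B < D < E < F < G < J. Listing each simplex with vertices in this order, K has dimension 2 with simplices:

  0-simplices (7): A, B, D, E, F, G, J
  1-simplices (18): AB, AD, AE, AF, AG, AJ, BD, BF, BG, DE, DG, DJ, EF, EG, EJ, FG, FJ, GJ
  2-simplices (12): ABD, ABF, ADJ, AEF, AEG, AGJ, BDG, BFG, DEG, DEJ, EFJ, FGJ

giving chain groups C_0 ≅ Z^7, C_1 ≅ Z^18, C_2 ≅ Z^12.

The boundary map ∂_1: C_1 → C_0 maps an edge to its endpoints' difference, ∂[p,q] = q − p.
The resulting 7×18 matrix has rank 6, and its Smith normal form has invariant factors (1,1,1,1,1,1).

∂_2: C_2 → C_1 acts by ∂[p,q,r] = [q,r] − [p,r] + [p,q]. For instance
  ∂AEG = EG − AG + AE,
  ∂DEG = EG − DG + DE.
As a 18×12 matrix over Z this has rank 12, with invariant factors (1,1,1,1,1,1,1,1,1,1,1,2).

Reading off H_k = ker ∂_k / im ∂_{k+1}:

  H_0: rank C_0 − rank ∂_1 = 7 − 6 = 1, and the invariant factors of ∂_1 are all 1, so H_0 ≅ Z.

H_0 = Z.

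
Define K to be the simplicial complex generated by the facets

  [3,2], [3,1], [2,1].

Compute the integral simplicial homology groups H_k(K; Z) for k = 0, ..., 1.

Take the total order 1 < 2 < 3 on the vertex set. Then K (dimension 1) consists of the simplices:

  0-simplices (3): [1], [2], [3]
  1-simplices (3): [1,2], [1,3], [2,3]

giving chain groups C_0 ≅ Z^3, C_1 ≅ Z^3.

Boundary ∂_1: C_1 → C_0 is given by ∂[p,q] = [q] − [p].
The 3×3 boundary matrix has rank 2 and Smith normal form diag(1,1).

Reading off H_k = ker ∂_k / im ∂_{k+1}:

  H_0: rank C_0 − rank ∂_1 = 3 − 2 = 1, and the invariant factors of ∂_1 are all 1, so H_0 = Z.
  H_1: rank ker ∂_1 − rank ∂_2 = (3 − 2) − 0 = 1, and there is no ∂_2, so H_1 = Z.

(K is a triangulation of the circle S^1.)

H_0 = Z,  H_1 = Z.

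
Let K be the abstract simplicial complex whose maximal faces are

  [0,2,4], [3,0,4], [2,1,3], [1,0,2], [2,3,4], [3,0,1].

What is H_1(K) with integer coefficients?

We work with the vertex ordering 0 < 1 < 2 < 3 < 4. The simplices of K, each written with vertices in increasing order, are:

  0-simplices (5): [0], [1], [2], [3], [4]
  1-simplices (9): [0,1], [0,2], [0,3], [0,4], [1,2], [1,3], [2,3], [2,4], [3,4]
  2-simplices (6): [0,1,2], [0,1,3], [0,2,4], [0,3,4], [1,2,3], [2,3,4]

giving chain groups C_0 ≅ Z^5, C_1 ≅ Z^9, C_2 ≅ Z^6.

Boundary ∂_1: C_1 → C_0 maps an edge to its endpoints' difference, ∂[p,q] = q − p. For instance
  ∂[0,4] = [4] − [0].
As a 5×9 matrix over Z this has rank 4, with invariant factors (1,1,1,1).

Boundary ∂_2: C_2 → C_1 sends each 2-simplex [p,q,r] to [q,r] − [p,r] + [p,q]. For instance
  ∂[1,2,3] = [2,3] − [1,3] + [1,2],
  ∂[0,3,4] = [3,4] − [0,4] + [0,3].
The resulting 9×6 matrix has rank 5, and its Smith normal form has invariant factors (1,1,1,1,1).

From H_k ≅ ker(∂_k) / im(∂_{k+1}) we obtain:

  H_1: rank ker ∂_1 − rank ∂_2 = (9 − 4) − 5 = 0, and the invariant factors of ∂_2 are all 1, so H_1 = 0.

H_1 ≅ 0.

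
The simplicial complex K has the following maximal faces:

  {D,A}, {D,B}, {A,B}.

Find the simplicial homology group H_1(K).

Fix the vertex order A < B < D and write every simplex with vertices in increasing order. Then dim K = 1 and the simplices of K are:

  0-simplices (3): A, B, D
  1-simplices (3): AB, AD, BD

giving chain groups C_0 ≅ Z^3, C_1 ≅ Z^3.

∂_1: C_1 → C_0 maps an edge to its endpoints' difference, ∂[p,q] = q − p.
This gives a 3×3 integer matrix of rank 2; reducing to Smith normal form yields diagonal entries (1,1).

Reading off H_k = ker ∂_k / im ∂_{k+1}:

  H_1: rank ker ∂_1 − rank ∂_2 = (3 − 2) − 0 = 1, and there is no ∂_2, so H_1 = Z.

H_1 ≅ Z.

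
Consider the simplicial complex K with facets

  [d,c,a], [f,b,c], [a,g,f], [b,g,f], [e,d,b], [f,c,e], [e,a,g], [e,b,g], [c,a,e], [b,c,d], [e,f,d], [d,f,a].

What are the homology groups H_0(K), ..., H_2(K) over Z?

H_0 ≅ Z,  H_1 ≅ Z/2,  H_2 = 0.

We work with the vertex ordering a < b < c < d < e < f < g. The simplices of K, each written with vertices in increasing order, are:

  0-simplices (7): a, b, c, d, e, f, g
  1-simplices (18): ac, ad, ae, af, ag, bc, bd, be, bf, bg, cd, ce, cf, de, df, ef, eg, fg
  2-simplices (12): acd, ace, adf, aeg, afg, bcd, bcf, bde, beg, bfg, cef, def

Hence C_0 ≅ Z^7, C_1 ≅ Z^18, C_2 ≅ Z^12.

∂_1: C_1 → C_0 is given by ∂[p,q] = [q] − [p]. For instance
  ∂cd = d − c.
The resulting 7×18 matrix has rank 6, and its Smith normal form has invariant factors (1,1,1,1,1,1).

∂_2: C_2 → C_1 acts by ∂[p,q,r] = [q,r] − [p,r] + [p,q]. For instance
  ∂beg = eg − bg + be,
  ∂bde = de − be + bd.
The resulting 18×12 matrix has rank 12, and its Smith normal form has invariant factors (1,1,1,1,1,1,1,1,1,1,1,2).

Now H_k = ker ∂_k / im ∂_{k+1}, so:

  H_0: rank C_0 − rank ∂_1 = 7 − 6 = 1, and the invariant factors of ∂_1 are all 1, so H_0 ≅ Z.
  H_1: rank ker ∂_1 − rank ∂_2 = (18 − 6) − 12 = 0, and ∂_2 has invariant factor 2 > 1, so H_1 ≅ Z/2.
  H_2: rank ker ∂_2 − rank ∂_3 = (12 − 12) − 0 = 0, and there is no ∂_3, so H_2 ≅ 0.

As a check, the Euler characteristic is 7 − 18 + 12 = 1, which agrees with 1 − 0 + 0 = 1.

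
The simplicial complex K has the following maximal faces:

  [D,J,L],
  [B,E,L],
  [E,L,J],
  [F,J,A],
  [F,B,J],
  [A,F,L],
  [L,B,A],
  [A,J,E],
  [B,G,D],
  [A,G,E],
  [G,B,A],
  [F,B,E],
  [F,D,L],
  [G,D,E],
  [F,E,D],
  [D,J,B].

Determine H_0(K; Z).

Take the total order A < B < D < E < F < G < J < L on the vertex set. Then K (dimension 2) consists of the simplices:

  0-simplices (8): A, B, D, E, F, G, J, L
  1-simplices (24): AB, AE, AF, AG, AJ, AL, BD, BE, BF, BG, BJ, BL, DE, DF, DG, DJ, DL, EF, EG, EJ, EL, FJ, FL, JL
  2-simplices (16): ABG, ABL, AEG, AEJ, AFJ, AFL, BDG, BDJ, BEF, BEL, BFJ, DEF, DEG, DFL, DJL, EJL

Hence C_0 ≅ Z^8, C_1 ≅ Z^24, C_2 ≅ Z^16.

∂_1: C_1 → C_0 is given by ∂[p,q] = [q] − [p].
The 8×24 boundary matrix has rank 7 and Smith normal form diag(1,1,1,1,1,1,1).

Boundary ∂_2: C_2 → C_1 maps a triangle to the signed sum of its edges. For instance
  ∂BDG = DG − BG + BD,
  ∂AEJ = EJ − AJ + AE.
The resulting 24×16 matrix has rank 15, and its Smith normal form has invariant factors (1,1,1,1,1,1,1,1,1,1,1,1,1,1,1).

Reading off H_k = ker ∂_k / im ∂_{k+1}:

  H_0: rank C_0 − rank ∂_1 = 8 − 7 = 1, and the invariant factors of ∂_1 are all 1, so H_0 ≅ Z.

(K is a triangulation of the torus T^2.)

H_0 ≅ Z.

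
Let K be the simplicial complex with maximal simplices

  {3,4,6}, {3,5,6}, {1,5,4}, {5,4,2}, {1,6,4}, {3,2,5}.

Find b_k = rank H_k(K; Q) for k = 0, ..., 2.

b_0 = 1, b_1 = 1, b_2 = 0.

K has 6 vertices, 12 edges, 6 triangles.
rank ∂_0 = 0, rank ∂_1 = 5 ⇒ b_0 = 6 − 0 − 5 = 1; all invariant factors of ∂_1 are 1 so no torsion. So H_0 = Z.
rank ∂_1 = 5, rank ∂_2 = 6 ⇒ b_1 = 12 − 5 − 6 = 1; all invariant factors of ∂_2 are 1 so no torsion. So H_1 = Z.
rank ∂_2 = 6, rank ∂_3 = 0 ⇒ b_2 = 6 − 6 − 0 = 0. So H_2 = 0.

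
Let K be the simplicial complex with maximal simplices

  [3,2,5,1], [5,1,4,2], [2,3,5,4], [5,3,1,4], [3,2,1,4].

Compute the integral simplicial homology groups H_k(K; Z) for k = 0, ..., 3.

H_0 ≅ Z,  H_1 = 0,  H_2 = 0,  H_3 ≅ Z.

Fix the vertex order 1 < 2 < 3 < 4 < 5 and write every simplex with vertices in increasing order. Then dim K = 3 and the simplices of K are:

  0-simplices (5): [1], [2], [3], [4], [5]
  1-simplices (10): [1,2], [1,3], [1,4], [1,5], [2,3], [2,4], [2,5], [3,4], [3,5], [4,5]
  2-simplices (10): [1,2,3], [1,2,4], [1,2,5], [1,3,4], [1,3,5], [1,4,5], [2,3,4], [2,3,5], [2,4,5], [3,4,5]
  3-simplices (5): [1,2,3,4], [1,2,3,5], [1,2,4,5], [1,3,4,5], [2,3,4,5]

Hence C_0 ≅ Z^5, C_1 ≅ Z^10, C_2 ≅ Z^10, C_3 ≅ Z^5.

∂_1: C_1 → C_0 is given by ∂[p,q] = [q] − [p]. For instance
  ∂[4,5] = [5] − [4].
The resulting 5×10 matrix has rank 4, and its Smith normal form has invariant factors (1,1,1,1).

Boundary ∂_2: C_2 → C_1 sends each 2-simplex [p,q,r] to [q,r] − [p,r] + [p,q]. For instance
  ∂[2,3,4] = [3,4] − [2,4] + [2,3],
  ∂[2,4,5] = [4,5] − [2,5] + [2,4].
As a 10×10 matrix over Z this has rank 6, with invariant factors (1,1,1,1,1,1).

∂_3: C_3 → C_2 sends each 3-simplex σ to the alternating sum Σ_i (−1)^i (σ with its i-th vertex removed). For instance
  ∂[1,2,3,5] = [2,3,5] − [1,3,5] + [1,2,5] − [1,2,3],
  ∂[2,3,4,5] = [3,4,5] − [2,4,5] + [2,3,5] − [2,3,4].
As a 10×5 matrix over Z this has rank 4, with invariant factors (1,1,1,1).

Computing H_k = (kernel of ∂_k) / (image of ∂_{k+1}):

  H_0: rank C_0 − rank ∂_1 = 5 − 4 = 1, and the invariant factors of ∂_1 are all 1, so H_0 ≅ Z.
  H_1: rank ker ∂_1 − rank ∂_2 = (10 − 4) − 6 = 0, and the invariant factors of ∂_2 are all 1, so H_1 ≅ 0.
  H_2: rank ker ∂_2 − rank ∂_3 = (10 − 6) − 4 = 0, and the invariant factors of ∂_3 are all 1, so H_2 ≅ 0.
  H_3: rank ker ∂_3 − rank ∂_4 = (5 − 4) − 0 = 1, and there is no ∂_4, so H_3 ≅ Z.

As a check, the Euler characteristic is 5 − 10 + 10 − 5 = 0, which agrees with 1 − 0 + 0 − 1 = 0.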